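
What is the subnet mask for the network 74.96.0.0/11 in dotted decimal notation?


/11 means 11 network bits, 21 host bits
Binary: 11111111111000000000000000000000
Mask: 255.224.0.0


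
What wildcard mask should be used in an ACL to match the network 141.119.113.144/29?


Subnet mask: 255.255.255.248
Wildcard = 255.255.255.255 - subnet mask
255 - 255 = 0
255 - 255 = 0
255 - 255 = 0
255 - 248 = 7
Wildcard: 0.0.0.7


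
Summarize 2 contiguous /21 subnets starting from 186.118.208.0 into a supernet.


Original prefix: /21
Number of subnets: 2 = 2^1
New prefix = 21 - 1 = 20
Supernet: 186.118.208.0/20


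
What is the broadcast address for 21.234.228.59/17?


Network: 21.234.128.0/17
Host bits = 15
Set all host bits to 1:
Broadcast: 21.234.255.255


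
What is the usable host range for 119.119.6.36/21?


Network: 119.119.0.0
Broadcast: 119.119.7.255
First usable = network + 1
Last usable = broadcast - 1
Range: 119.119.0.1 to 119.119.7.254


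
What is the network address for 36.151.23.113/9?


IP:   00100100.10010111.00010111.01110001
Mask: 11111111.10000000.00000000.00000000
AND operation:
Net:  00100100.10000000.00000000.00000000
Network: 36.128.0.0/9


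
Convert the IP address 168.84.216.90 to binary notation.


168 = 10101000
84 = 01010100
216 = 11011000
90 = 01011010
Binary: 10101000.01010100.11011000.01011010


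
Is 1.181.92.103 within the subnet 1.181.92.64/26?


Subnet network: 1.181.92.64
Test IP AND mask: 1.181.92.64
Yes, 1.181.92.103 is in 1.181.92.64/26


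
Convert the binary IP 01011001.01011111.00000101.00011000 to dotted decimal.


01011001 = 89
01011111 = 95
00000101 = 5
00011000 = 24
IP: 89.95.5.24


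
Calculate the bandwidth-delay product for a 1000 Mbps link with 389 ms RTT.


BDP = bandwidth * RTT
= 1000 Mbps * 389 ms
= 1000 * 1e6 * 389 / 1000 bits
= 389000000 bits
= 48625000 bytes
= 47485.3516 KB
BDP = 389000000 bits (48625000 bytes)


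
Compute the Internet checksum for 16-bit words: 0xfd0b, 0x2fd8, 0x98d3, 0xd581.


Sum all words (with carry folding):
+ 0xfd0b = 0xfd0b
+ 0x2fd8 = 0x2ce4
+ 0x98d3 = 0xc5b7
+ 0xd581 = 0x9b39
One's complement: ~0x9b39
Checksum = 0x64c6


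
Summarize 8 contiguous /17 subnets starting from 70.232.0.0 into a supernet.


Original prefix: /17
Number of subnets: 8 = 2^3
New prefix = 17 - 3 = 14
Supernet: 70.232.0.0/14


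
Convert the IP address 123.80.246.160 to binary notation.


123 = 01111011
80 = 01010000
246 = 11110110
160 = 10100000
Binary: 01111011.01010000.11110110.10100000


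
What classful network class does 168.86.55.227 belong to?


First octet: 168
Binary: 10101000
10xxxxxx -> Class B (128-191)
Class B, default mask 255.255.0.0 (/16)


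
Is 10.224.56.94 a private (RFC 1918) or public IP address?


RFC 1918 private ranges:
  10.0.0.0/8 (10.0.0.0 - 10.255.255.255)
  172.16.0.0/12 (172.16.0.0 - 172.31.255.255)
  192.168.0.0/16 (192.168.0.0 - 192.168.255.255)
Private (in 10.0.0.0/8)


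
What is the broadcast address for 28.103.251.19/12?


Network: 28.96.0.0/12
Host bits = 20
Set all host bits to 1:
Broadcast: 28.111.255.255


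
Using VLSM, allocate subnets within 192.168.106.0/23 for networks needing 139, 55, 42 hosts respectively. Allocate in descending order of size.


139 hosts -> /24 (254 usable): 192.168.106.0/24
55 hosts -> /26 (62 usable): 192.168.107.0/26
42 hosts -> /26 (62 usable): 192.168.107.64/26
Allocation: 192.168.106.0/24 (139 hosts, 254 usable); 192.168.107.0/26 (55 hosts, 62 usable); 192.168.107.64/26 (42 hosts, 62 usable)


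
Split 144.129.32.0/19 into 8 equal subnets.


New prefix = 19 + 3 = 22
Each subnet has 1024 addresses
  144.129.32.0/22
  144.129.36.0/22
  144.129.40.0/22
  144.129.44.0/22
  144.129.48.0/22
  144.129.52.0/22
  144.129.56.0/22
  144.129.60.0/22
Subnets: 144.129.32.0/22, 144.129.36.0/22, 144.129.40.0/22, 144.129.44.0/22, 144.129.48.0/22, 144.129.52.0/22, 144.129.56.0/22, 144.129.60.0/22


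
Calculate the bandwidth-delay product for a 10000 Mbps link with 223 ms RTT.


BDP = bandwidth * RTT
= 10000 Mbps * 223 ms
= 10000 * 1e6 * 223 / 1000 bits
= 2230000000 bits
= 278750000 bytes
= 272216.7969 KB
BDP = 2230000000 bits (278750000 bytes)


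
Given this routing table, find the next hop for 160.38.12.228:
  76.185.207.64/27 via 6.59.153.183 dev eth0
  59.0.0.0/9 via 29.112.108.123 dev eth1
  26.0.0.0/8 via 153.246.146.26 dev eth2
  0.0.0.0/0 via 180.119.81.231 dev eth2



Longest prefix match for 160.38.12.228:
  /27 76.185.207.64: no
  /9 59.0.0.0: no
  /8 26.0.0.0: no
  /0 0.0.0.0: MATCH
Selected: next-hop 180.119.81.231 via eth2 (matched /0)


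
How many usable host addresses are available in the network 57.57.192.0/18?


Host bits = 32 - 18 = 14
Total addresses = 2^14 = 16384
Usable = total - 2 (network and broadcast)
Usable hosts: 16382


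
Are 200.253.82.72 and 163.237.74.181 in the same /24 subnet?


Mask: 255.255.255.0
200.253.82.72 AND mask = 200.253.82.0
163.237.74.181 AND mask = 163.237.74.0
No, different subnets (200.253.82.0 vs 163.237.74.0)


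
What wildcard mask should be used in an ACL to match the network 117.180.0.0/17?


Subnet mask: 255.255.128.0
Wildcard = 255.255.255.255 - subnet mask
255 - 255 = 0
255 - 255 = 0
255 - 128 = 127
255 - 0 = 255
Wildcard: 0.0.127.255


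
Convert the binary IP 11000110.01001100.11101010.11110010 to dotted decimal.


11000110 = 198
01001100 = 76
11101010 = 234
11110010 = 242
IP: 198.76.234.242


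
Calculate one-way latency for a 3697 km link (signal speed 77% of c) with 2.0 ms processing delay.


Speed = 0.77 * 3e5 km/s = 231000 km/s
Propagation delay = 3697 / 231000 = 0.016 s = 16.0043 ms
Processing delay = 2.0 ms
Total one-way latency = 18.0043 ms


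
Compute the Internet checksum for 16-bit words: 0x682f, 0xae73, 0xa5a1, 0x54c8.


Sum all words (with carry folding):
+ 0x682f = 0x682f
+ 0xae73 = 0x16a3
+ 0xa5a1 = 0xbc44
+ 0x54c8 = 0x110d
One's complement: ~0x110d
Checksum = 0xeef2


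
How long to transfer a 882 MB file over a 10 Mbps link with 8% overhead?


Effective throughput = 10 * (1 - 8/100) = 9.2 Mbps
File size in Mb = 882 * 8 = 7056 Mb
Time = 7056 / 9.2
Time = 766.9565 seconds


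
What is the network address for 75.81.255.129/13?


IP:   01001011.01010001.11111111.10000001
Mask: 11111111.11111000.00000000.00000000
AND operation:
Net:  01001011.01010000.00000000.00000000
Network: 75.80.0.0/13


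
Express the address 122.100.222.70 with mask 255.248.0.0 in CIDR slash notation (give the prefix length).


Binary: 11111111.11111000.00000000.00000000
Count leading 1s
Prefix: /13


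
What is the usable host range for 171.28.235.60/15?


Network: 171.28.0.0
Broadcast: 171.29.255.255
First usable = network + 1
Last usable = broadcast - 1
Range: 171.28.0.1 to 171.29.255.254


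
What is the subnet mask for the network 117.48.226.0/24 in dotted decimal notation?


/24 means 24 network bits, 8 host bits
Binary: 11111111111111111111111100000000
Mask: 255.255.255.0


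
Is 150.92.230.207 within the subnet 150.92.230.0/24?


Subnet network: 150.92.230.0
Test IP AND mask: 150.92.230.0
Yes, 150.92.230.207 is in 150.92.230.0/24


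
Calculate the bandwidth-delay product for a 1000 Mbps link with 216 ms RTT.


BDP = bandwidth * RTT
= 1000 Mbps * 216 ms
= 1000 * 1e6 * 216 / 1000 bits
= 216000000 bits
= 27000000 bytes
= 26367.1875 KB
BDP = 216000000 bits (27000000 bytes)


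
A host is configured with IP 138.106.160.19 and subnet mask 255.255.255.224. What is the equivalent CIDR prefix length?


Binary: 11111111.11111111.11111111.11100000
Count leading 1s
Prefix: /27


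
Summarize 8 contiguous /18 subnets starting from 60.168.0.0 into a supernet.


Original prefix: /18
Number of subnets: 8 = 2^3
New prefix = 18 - 3 = 15
Supernet: 60.168.0.0/15


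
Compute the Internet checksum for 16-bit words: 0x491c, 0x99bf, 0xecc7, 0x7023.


Sum all words (with carry folding):
+ 0x491c = 0x491c
+ 0x99bf = 0xe2db
+ 0xecc7 = 0xcfa3
+ 0x7023 = 0x3fc7
One's complement: ~0x3fc7
Checksum = 0xc038


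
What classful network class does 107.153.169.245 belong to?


First octet: 107
Binary: 01101011
0xxxxxxx -> Class A (1-126)
Class A, default mask 255.0.0.0 (/8)


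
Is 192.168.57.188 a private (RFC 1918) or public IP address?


RFC 1918 private ranges:
  10.0.0.0/8 (10.0.0.0 - 10.255.255.255)
  172.16.0.0/12 (172.16.0.0 - 172.31.255.255)
  192.168.0.0/16 (192.168.0.0 - 192.168.255.255)
Private (in 192.168.0.0/16)


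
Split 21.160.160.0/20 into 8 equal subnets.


New prefix = 20 + 3 = 23
Each subnet has 512 addresses
  21.160.160.0/23
  21.160.162.0/23
  21.160.164.0/23
  21.160.166.0/23
  21.160.168.0/23
  21.160.170.0/23
  21.160.172.0/23
  21.160.174.0/23
Subnets: 21.160.160.0/23, 21.160.162.0/23, 21.160.164.0/23, 21.160.166.0/23, 21.160.168.0/23, 21.160.170.0/23, 21.160.172.0/23, 21.160.174.0/23


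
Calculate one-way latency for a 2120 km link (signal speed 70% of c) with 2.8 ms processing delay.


Speed = 0.7 * 3e5 km/s = 210000 km/s
Propagation delay = 2120 / 210000 = 0.0101 s = 10.0952 ms
Processing delay = 2.8 ms
Total one-way latency = 12.8952 ms


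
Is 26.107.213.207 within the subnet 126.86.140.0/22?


Subnet network: 126.86.140.0
Test IP AND mask: 26.107.212.0
No, 26.107.213.207 is not in 126.86.140.0/22


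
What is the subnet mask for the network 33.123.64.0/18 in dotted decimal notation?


/18 means 18 network bits, 14 host bits
Binary: 11111111111111111100000000000000
Mask: 255.255.192.0


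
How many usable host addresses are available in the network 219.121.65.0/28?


Host bits = 32 - 28 = 4
Total addresses = 2^4 = 16
Usable = total - 2 (network and broadcast)
Usable hosts: 14


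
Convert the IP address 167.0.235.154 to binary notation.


167 = 10100111
0 = 00000000
235 = 11101011
154 = 10011010
Binary: 10100111.00000000.11101011.10011010


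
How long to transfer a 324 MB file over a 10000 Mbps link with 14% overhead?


Effective throughput = 10000 * (1 - 14/100) = 8600 Mbps
File size in Mb = 324 * 8 = 2592 Mb
Time = 2592 / 8600
Time = 0.3014 seconds


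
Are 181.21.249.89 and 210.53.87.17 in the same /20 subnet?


Mask: 255.255.240.0
181.21.249.89 AND mask = 181.21.240.0
210.53.87.17 AND mask = 210.53.80.0
No, different subnets (181.21.240.0 vs 210.53.80.0)


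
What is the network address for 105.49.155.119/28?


IP:   01101001.00110001.10011011.01110111
Mask: 11111111.11111111.11111111.11110000
AND operation:
Net:  01101001.00110001.10011011.01110000
Network: 105.49.155.112/28


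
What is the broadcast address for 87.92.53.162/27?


Network: 87.92.53.160/27
Host bits = 5
Set all host bits to 1:
Broadcast: 87.92.53.191


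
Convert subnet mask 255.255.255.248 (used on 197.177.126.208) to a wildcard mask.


Subnet mask: 255.255.255.248
Wildcard = 255.255.255.255 - subnet mask
255 - 255 = 0
255 - 255 = 0
255 - 255 = 0
255 - 248 = 7
Wildcard: 0.0.0.7


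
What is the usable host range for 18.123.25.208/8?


Network: 18.0.0.0
Broadcast: 18.255.255.255
First usable = network + 1
Last usable = broadcast - 1
Range: 18.0.0.1 to 18.255.255.254


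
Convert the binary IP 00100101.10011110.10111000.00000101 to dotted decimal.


00100101 = 37
10011110 = 158
10111000 = 184
00000101 = 5
IP: 37.158.184.5


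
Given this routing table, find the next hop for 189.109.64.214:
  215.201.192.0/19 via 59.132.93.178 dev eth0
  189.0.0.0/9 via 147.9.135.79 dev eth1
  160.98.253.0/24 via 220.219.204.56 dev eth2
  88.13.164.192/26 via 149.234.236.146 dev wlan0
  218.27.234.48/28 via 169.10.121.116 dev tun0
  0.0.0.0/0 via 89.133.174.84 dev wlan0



Longest prefix match for 189.109.64.214:
  /19 215.201.192.0: no
  /9 189.0.0.0: MATCH
  /24 160.98.253.0: no
  /26 88.13.164.192: no
  /28 218.27.234.48: no
  /0 0.0.0.0: MATCH
Selected: next-hop 147.9.135.79 via eth1 (matched /9)


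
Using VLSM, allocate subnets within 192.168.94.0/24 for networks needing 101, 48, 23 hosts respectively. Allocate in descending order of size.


101 hosts -> /25 (126 usable): 192.168.94.0/25
48 hosts -> /26 (62 usable): 192.168.94.128/26
23 hosts -> /27 (30 usable): 192.168.94.192/27
Allocation: 192.168.94.0/25 (101 hosts, 126 usable); 192.168.94.128/26 (48 hosts, 62 usable); 192.168.94.192/27 (23 hosts, 30 usable)


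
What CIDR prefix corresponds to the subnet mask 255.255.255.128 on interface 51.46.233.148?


Binary: 11111111.11111111.11111111.10000000
Count leading 1s
Prefix: /25


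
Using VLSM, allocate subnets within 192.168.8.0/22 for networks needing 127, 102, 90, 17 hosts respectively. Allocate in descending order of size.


127 hosts -> /24 (254 usable): 192.168.8.0/24
102 hosts -> /25 (126 usable): 192.168.9.0/25
90 hosts -> /25 (126 usable): 192.168.9.128/25
17 hosts -> /27 (30 usable): 192.168.10.0/27
Allocation: 192.168.8.0/24 (127 hosts, 254 usable); 192.168.9.0/25 (102 hosts, 126 usable); 192.168.9.128/25 (90 hosts, 126 usable); 192.168.10.0/27 (17 hosts, 30 usable)


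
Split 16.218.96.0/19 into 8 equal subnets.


New prefix = 19 + 3 = 22
Each subnet has 1024 addresses
  16.218.96.0/22
  16.218.100.0/22
  16.218.104.0/22
  16.218.108.0/22
  16.218.112.0/22
  16.218.116.0/22
  16.218.120.0/22
  16.218.124.0/22
Subnets: 16.218.96.0/22, 16.218.100.0/22, 16.218.104.0/22, 16.218.108.0/22, 16.218.112.0/22, 16.218.116.0/22, 16.218.120.0/22, 16.218.124.0/22


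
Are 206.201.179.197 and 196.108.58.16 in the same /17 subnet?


Mask: 255.255.128.0
206.201.179.197 AND mask = 206.201.128.0
196.108.58.16 AND mask = 196.108.0.0
No, different subnets (206.201.128.0 vs 196.108.0.0)


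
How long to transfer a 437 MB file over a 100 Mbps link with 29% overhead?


Effective throughput = 100 * (1 - 29/100) = 71 Mbps
File size in Mb = 437 * 8 = 3496 Mb
Time = 3496 / 71
Time = 49.2394 seconds


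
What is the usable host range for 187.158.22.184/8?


Network: 187.0.0.0
Broadcast: 187.255.255.255
First usable = network + 1
Last usable = broadcast - 1
Range: 187.0.0.1 to 187.255.255.254


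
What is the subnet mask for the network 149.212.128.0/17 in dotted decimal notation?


/17 means 17 network bits, 15 host bits
Binary: 11111111111111111000000000000000
Mask: 255.255.128.0


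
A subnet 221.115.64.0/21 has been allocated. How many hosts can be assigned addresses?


Host bits = 32 - 21 = 11
Total addresses = 2^11 = 2048
Usable = total - 2 (network and broadcast)
Usable hosts: 2046


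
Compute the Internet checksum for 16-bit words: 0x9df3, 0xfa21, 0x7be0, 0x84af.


Sum all words (with carry folding):
+ 0x9df3 = 0x9df3
+ 0xfa21 = 0x9815
+ 0x7be0 = 0x13f6
+ 0x84af = 0x98a5
One's complement: ~0x98a5
Checksum = 0x675a


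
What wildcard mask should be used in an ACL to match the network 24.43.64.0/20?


Subnet mask: 255.255.240.0
Wildcard = 255.255.255.255 - subnet mask
255 - 255 = 0
255 - 255 = 0
255 - 240 = 15
255 - 0 = 255
Wildcard: 0.0.15.255


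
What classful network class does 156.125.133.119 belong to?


First octet: 156
Binary: 10011100
10xxxxxx -> Class B (128-191)
Class B, default mask 255.255.0.0 (/16)


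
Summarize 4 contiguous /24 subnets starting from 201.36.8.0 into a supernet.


Original prefix: /24
Number of subnets: 4 = 2^2
New prefix = 24 - 2 = 22
Supernet: 201.36.8.0/22


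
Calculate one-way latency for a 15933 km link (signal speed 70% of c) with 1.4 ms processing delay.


Speed = 0.7 * 3e5 km/s = 210000 km/s
Propagation delay = 15933 / 210000 = 0.0759 s = 75.8714 ms
Processing delay = 1.4 ms
Total one-way latency = 77.2714 ms


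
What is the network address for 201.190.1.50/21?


IP:   11001001.10111110.00000001.00110010
Mask: 11111111.11111111.11111000.00000000
AND operation:
Net:  11001001.10111110.00000000.00000000
Network: 201.190.0.0/21


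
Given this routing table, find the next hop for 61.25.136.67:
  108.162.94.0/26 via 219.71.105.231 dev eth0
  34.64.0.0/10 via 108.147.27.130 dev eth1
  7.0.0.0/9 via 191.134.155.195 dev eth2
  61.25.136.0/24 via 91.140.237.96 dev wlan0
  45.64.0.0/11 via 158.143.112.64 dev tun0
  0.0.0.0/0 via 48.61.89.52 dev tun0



Longest prefix match for 61.25.136.67:
  /26 108.162.94.0: no
  /10 34.64.0.0: no
  /9 7.0.0.0: no
  /24 61.25.136.0: MATCH
  /11 45.64.0.0: no
  /0 0.0.0.0: MATCH
Selected: next-hop 91.140.237.96 via wlan0 (matched /24)


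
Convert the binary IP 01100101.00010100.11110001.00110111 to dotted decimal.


01100101 = 101
00010100 = 20
11110001 = 241
00110111 = 55
IP: 101.20.241.55


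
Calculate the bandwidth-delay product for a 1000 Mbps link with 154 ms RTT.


BDP = bandwidth * RTT
= 1000 Mbps * 154 ms
= 1000 * 1e6 * 154 / 1000 bits
= 154000000 bits
= 19250000 bytes
= 18798.8281 KB
BDP = 154000000 bits (19250000 bytes)


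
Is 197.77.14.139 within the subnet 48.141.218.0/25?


Subnet network: 48.141.218.0
Test IP AND mask: 197.77.14.128
No, 197.77.14.139 is not in 48.141.218.0/25


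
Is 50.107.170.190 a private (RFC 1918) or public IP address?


RFC 1918 private ranges:
  10.0.0.0/8 (10.0.0.0 - 10.255.255.255)
  172.16.0.0/12 (172.16.0.0 - 172.31.255.255)
  192.168.0.0/16 (192.168.0.0 - 192.168.255.255)
Public (not in any RFC 1918 range)


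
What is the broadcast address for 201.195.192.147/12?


Network: 201.192.0.0/12
Host bits = 20
Set all host bits to 1:
Broadcast: 201.207.255.255


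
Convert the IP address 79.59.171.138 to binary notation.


79 = 01001111
59 = 00111011
171 = 10101011
138 = 10001010
Binary: 01001111.00111011.10101011.10001010


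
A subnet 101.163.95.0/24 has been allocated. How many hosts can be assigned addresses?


Host bits = 32 - 24 = 8
Total addresses = 2^8 = 256
Usable = total - 2 (network and broadcast)
Usable hosts: 254


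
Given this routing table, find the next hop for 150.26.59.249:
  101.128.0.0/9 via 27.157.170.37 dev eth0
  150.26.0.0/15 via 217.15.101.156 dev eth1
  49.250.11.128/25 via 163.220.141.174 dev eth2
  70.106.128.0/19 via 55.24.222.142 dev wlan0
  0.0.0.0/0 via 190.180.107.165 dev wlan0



Longest prefix match for 150.26.59.249:
  /9 101.128.0.0: no
  /15 150.26.0.0: MATCH
  /25 49.250.11.128: no
  /19 70.106.128.0: no
  /0 0.0.0.0: MATCH
Selected: next-hop 217.15.101.156 via eth1 (matched /15)


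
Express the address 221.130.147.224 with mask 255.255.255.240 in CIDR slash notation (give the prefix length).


Binary: 11111111.11111111.11111111.11110000
Count leading 1s
Prefix: /28


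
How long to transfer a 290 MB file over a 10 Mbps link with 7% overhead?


Effective throughput = 10 * (1 - 7/100) = 9.3 Mbps
File size in Mb = 290 * 8 = 2320 Mb
Time = 2320 / 9.3
Time = 249.4624 seconds


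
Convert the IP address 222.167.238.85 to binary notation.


222 = 11011110
167 = 10100111
238 = 11101110
85 = 01010101
Binary: 11011110.10100111.11101110.01010101


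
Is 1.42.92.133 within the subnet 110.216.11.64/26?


Subnet network: 110.216.11.64
Test IP AND mask: 1.42.92.128
No, 1.42.92.133 is not in 110.216.11.64/26


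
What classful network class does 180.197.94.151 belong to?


First octet: 180
Binary: 10110100
10xxxxxx -> Class B (128-191)
Class B, default mask 255.255.0.0 (/16)


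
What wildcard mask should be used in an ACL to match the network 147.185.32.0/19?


Subnet mask: 255.255.224.0
Wildcard = 255.255.255.255 - subnet mask
255 - 255 = 0
255 - 255 = 0
255 - 224 = 31
255 - 0 = 255
Wildcard: 0.0.31.255


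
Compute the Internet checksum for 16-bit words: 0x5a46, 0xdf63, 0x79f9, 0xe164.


Sum all words (with carry folding):
+ 0x5a46 = 0x5a46
+ 0xdf63 = 0x39aa
+ 0x79f9 = 0xb3a3
+ 0xe164 = 0x9508
One's complement: ~0x9508
Checksum = 0x6af7


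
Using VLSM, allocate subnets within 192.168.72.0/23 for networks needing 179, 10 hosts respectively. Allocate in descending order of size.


179 hosts -> /24 (254 usable): 192.168.72.0/24
10 hosts -> /28 (14 usable): 192.168.73.0/28
Allocation: 192.168.72.0/24 (179 hosts, 254 usable); 192.168.73.0/28 (10 hosts, 14 usable)


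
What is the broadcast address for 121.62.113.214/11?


Network: 121.32.0.0/11
Host bits = 21
Set all host bits to 1:
Broadcast: 121.63.255.255


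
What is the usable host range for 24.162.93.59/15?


Network: 24.162.0.0
Broadcast: 24.163.255.255
First usable = network + 1
Last usable = broadcast - 1
Range: 24.162.0.1 to 24.163.255.254


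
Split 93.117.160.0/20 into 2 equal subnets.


New prefix = 20 + 1 = 21
Each subnet has 2048 addresses
  93.117.160.0/21
  93.117.168.0/21
Subnets: 93.117.160.0/21, 93.117.168.0/21


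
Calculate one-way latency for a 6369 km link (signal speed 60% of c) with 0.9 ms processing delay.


Speed = 0.6 * 3e5 km/s = 180000 km/s
Propagation delay = 6369 / 180000 = 0.0354 s = 35.3833 ms
Processing delay = 0.9 ms
Total one-way latency = 36.2833 ms


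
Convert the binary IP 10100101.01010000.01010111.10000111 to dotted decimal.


10100101 = 165
01010000 = 80
01010111 = 87
10000111 = 135
IP: 165.80.87.135


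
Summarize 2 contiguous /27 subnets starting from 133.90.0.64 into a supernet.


Original prefix: /27
Number of subnets: 2 = 2^1
New prefix = 27 - 1 = 26
Supernet: 133.90.0.64/26


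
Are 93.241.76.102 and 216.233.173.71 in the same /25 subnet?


Mask: 255.255.255.128
93.241.76.102 AND mask = 93.241.76.0
216.233.173.71 AND mask = 216.233.173.0
No, different subnets (93.241.76.0 vs 216.233.173.0)


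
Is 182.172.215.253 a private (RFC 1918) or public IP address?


RFC 1918 private ranges:
  10.0.0.0/8 (10.0.0.0 - 10.255.255.255)
  172.16.0.0/12 (172.16.0.0 - 172.31.255.255)
  192.168.0.0/16 (192.168.0.0 - 192.168.255.255)
Public (not in any RFC 1918 range)


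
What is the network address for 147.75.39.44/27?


IP:   10010011.01001011.00100111.00101100
Mask: 11111111.11111111.11111111.11100000
AND operation:
Net:  10010011.01001011.00100111.00100000
Network: 147.75.39.32/27


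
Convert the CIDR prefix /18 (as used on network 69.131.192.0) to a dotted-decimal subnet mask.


/18 means 18 network bits, 14 host bits
Binary: 11111111111111111100000000000000
Mask: 255.255.192.0


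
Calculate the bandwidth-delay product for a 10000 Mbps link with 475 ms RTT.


BDP = bandwidth * RTT
= 10000 Mbps * 475 ms
= 10000 * 1e6 * 475 / 1000 bits
= 4750000000 bits
= 593750000 bytes
= 579833.9844 KB
BDP = 4750000000 bits (593750000 bytes)


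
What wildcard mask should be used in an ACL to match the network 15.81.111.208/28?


Subnet mask: 255.255.255.240
Wildcard = 255.255.255.255 - subnet mask
255 - 255 = 0
255 - 255 = 0
255 - 255 = 0
255 - 240 = 15
Wildcard: 0.0.0.15


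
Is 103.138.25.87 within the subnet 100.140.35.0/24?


Subnet network: 100.140.35.0
Test IP AND mask: 103.138.25.0
No, 103.138.25.87 is not in 100.140.35.0/24


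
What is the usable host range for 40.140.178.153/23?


Network: 40.140.178.0
Broadcast: 40.140.179.255
First usable = network + 1
Last usable = broadcast - 1
Range: 40.140.178.1 to 40.140.179.254


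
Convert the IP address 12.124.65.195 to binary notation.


12 = 00001100
124 = 01111100
65 = 01000001
195 = 11000011
Binary: 00001100.01111100.01000001.11000011


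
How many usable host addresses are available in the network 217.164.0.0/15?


Host bits = 32 - 15 = 17
Total addresses = 2^17 = 131072
Usable = total - 2 (network and broadcast)
Usable hosts: 131070


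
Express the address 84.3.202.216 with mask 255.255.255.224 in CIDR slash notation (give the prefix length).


Binary: 11111111.11111111.11111111.11100000
Count leading 1s
Prefix: /27


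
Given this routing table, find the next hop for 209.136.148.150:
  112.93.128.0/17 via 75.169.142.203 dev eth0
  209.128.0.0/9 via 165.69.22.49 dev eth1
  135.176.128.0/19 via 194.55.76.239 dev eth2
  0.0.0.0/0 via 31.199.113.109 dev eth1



Longest prefix match for 209.136.148.150:
  /17 112.93.128.0: no
  /9 209.128.0.0: MATCH
  /19 135.176.128.0: no
  /0 0.0.0.0: MATCH
Selected: next-hop 165.69.22.49 via eth1 (matched /9)


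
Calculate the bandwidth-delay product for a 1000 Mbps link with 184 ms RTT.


BDP = bandwidth * RTT
= 1000 Mbps * 184 ms
= 1000 * 1e6 * 184 / 1000 bits
= 184000000 bits
= 23000000 bytes
= 22460.9375 KB
BDP = 184000000 bits (23000000 bytes)


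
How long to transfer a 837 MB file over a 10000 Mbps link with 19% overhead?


Effective throughput = 10000 * (1 - 19/100) = 8100.0 Mbps
File size in Mb = 837 * 8 = 6696 Mb
Time = 6696 / 8100.0
Time = 0.8267 seconds


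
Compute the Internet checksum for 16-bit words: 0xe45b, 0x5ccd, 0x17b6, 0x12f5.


Sum all words (with carry folding):
+ 0xe45b = 0xe45b
+ 0x5ccd = 0x4129
+ 0x17b6 = 0x58df
+ 0x12f5 = 0x6bd4
One's complement: ~0x6bd4
Checksum = 0x942b


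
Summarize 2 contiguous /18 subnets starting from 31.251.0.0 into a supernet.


Original prefix: /18
Number of subnets: 2 = 2^1
New prefix = 18 - 1 = 17
Supernet: 31.251.0.0/17


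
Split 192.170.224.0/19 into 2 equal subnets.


New prefix = 19 + 1 = 20
Each subnet has 4096 addresses
  192.170.224.0/20
  192.170.240.0/20
Subnets: 192.170.224.0/20, 192.170.240.0/20


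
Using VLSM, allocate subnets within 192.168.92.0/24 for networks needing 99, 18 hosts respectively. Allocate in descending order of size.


99 hosts -> /25 (126 usable): 192.168.92.0/25
18 hosts -> /27 (30 usable): 192.168.92.128/27
Allocation: 192.168.92.0/25 (99 hosts, 126 usable); 192.168.92.128/27 (18 hosts, 30 usable)


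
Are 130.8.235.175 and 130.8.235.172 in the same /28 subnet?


Mask: 255.255.255.240
130.8.235.175 AND mask = 130.8.235.160
130.8.235.172 AND mask = 130.8.235.160
Yes, same subnet (130.8.235.160)


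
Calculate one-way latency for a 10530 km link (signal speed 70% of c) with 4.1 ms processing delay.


Speed = 0.7 * 3e5 km/s = 210000 km/s
Propagation delay = 10530 / 210000 = 0.0501 s = 50.1429 ms
Processing delay = 4.1 ms
Total one-way latency = 54.2429 ms


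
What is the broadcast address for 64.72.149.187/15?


Network: 64.72.0.0/15
Host bits = 17
Set all host bits to 1:
Broadcast: 64.73.255.255


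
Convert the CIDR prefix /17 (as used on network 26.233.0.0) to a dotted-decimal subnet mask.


/17 means 17 network bits, 15 host bits
Binary: 11111111111111111000000000000000
Mask: 255.255.128.0


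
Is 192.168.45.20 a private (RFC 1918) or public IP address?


RFC 1918 private ranges:
  10.0.0.0/8 (10.0.0.0 - 10.255.255.255)
  172.16.0.0/12 (172.16.0.0 - 172.31.255.255)
  192.168.0.0/16 (192.168.0.0 - 192.168.255.255)
Private (in 192.168.0.0/16)


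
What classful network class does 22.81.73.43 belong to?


First octet: 22
Binary: 00010110
0xxxxxxx -> Class A (1-126)
Class A, default mask 255.0.0.0 (/8)


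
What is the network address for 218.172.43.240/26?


IP:   11011010.10101100.00101011.11110000
Mask: 11111111.11111111.11111111.11000000
AND operation:
Net:  11011010.10101100.00101011.11000000
Network: 218.172.43.192/26


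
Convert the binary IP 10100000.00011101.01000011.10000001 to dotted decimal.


10100000 = 160
00011101 = 29
01000011 = 67
10000001 = 129
IP: 160.29.67.129


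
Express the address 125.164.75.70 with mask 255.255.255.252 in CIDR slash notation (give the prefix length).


Binary: 11111111.11111111.11111111.11111100
Count leading 1s
Prefix: /30


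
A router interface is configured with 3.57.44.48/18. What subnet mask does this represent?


/18 means 18 network bits, 14 host bits
Binary: 11111111111111111100000000000000
Mask: 255.255.192.0


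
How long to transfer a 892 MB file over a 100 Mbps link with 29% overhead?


Effective throughput = 100 * (1 - 29/100) = 71 Mbps
File size in Mb = 892 * 8 = 7136 Mb
Time = 7136 / 71
Time = 100.507 seconds


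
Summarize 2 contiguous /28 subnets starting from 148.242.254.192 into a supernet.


Original prefix: /28
Number of subnets: 2 = 2^1
New prefix = 28 - 1 = 27
Supernet: 148.242.254.192/27


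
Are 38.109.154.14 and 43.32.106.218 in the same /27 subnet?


Mask: 255.255.255.224
38.109.154.14 AND mask = 38.109.154.0
43.32.106.218 AND mask = 43.32.106.192
No, different subnets (38.109.154.0 vs 43.32.106.192)


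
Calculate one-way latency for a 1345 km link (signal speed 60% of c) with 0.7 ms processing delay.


Speed = 0.6 * 3e5 km/s = 180000 km/s
Propagation delay = 1345 / 180000 = 0.0075 s = 7.4722 ms
Processing delay = 0.7 ms
Total one-way latency = 8.1722 ms


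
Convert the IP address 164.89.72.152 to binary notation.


164 = 10100100
89 = 01011001
72 = 01001000
152 = 10011000
Binary: 10100100.01011001.01001000.10011000


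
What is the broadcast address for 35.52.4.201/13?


Network: 35.48.0.0/13
Host bits = 19
Set all host bits to 1:
Broadcast: 35.55.255.255


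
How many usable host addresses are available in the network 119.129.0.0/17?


Host bits = 32 - 17 = 15
Total addresses = 2^15 = 32768
Usable = total - 2 (network and broadcast)
Usable hosts: 32766


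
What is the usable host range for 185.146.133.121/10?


Network: 185.128.0.0
Broadcast: 185.191.255.255
First usable = network + 1
Last usable = broadcast - 1
Range: 185.128.0.1 to 185.191.255.254


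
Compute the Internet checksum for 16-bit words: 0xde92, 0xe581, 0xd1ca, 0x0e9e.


Sum all words (with carry folding):
+ 0xde92 = 0xde92
+ 0xe581 = 0xc414
+ 0xd1ca = 0x95df
+ 0x0e9e = 0xa47d
One's complement: ~0xa47d
Checksum = 0x5b82


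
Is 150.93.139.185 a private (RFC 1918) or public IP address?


RFC 1918 private ranges:
  10.0.0.0/8 (10.0.0.0 - 10.255.255.255)
  172.16.0.0/12 (172.16.0.0 - 172.31.255.255)
  192.168.0.0/16 (192.168.0.0 - 192.168.255.255)
Public (not in any RFC 1918 range)


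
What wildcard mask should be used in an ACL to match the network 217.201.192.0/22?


Subnet mask: 255.255.252.0
Wildcard = 255.255.255.255 - subnet mask
255 - 255 = 0
255 - 255 = 0
255 - 252 = 3
255 - 0 = 255
Wildcard: 0.0.3.255


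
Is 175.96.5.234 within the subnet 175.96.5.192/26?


Subnet network: 175.96.5.192
Test IP AND mask: 175.96.5.192
Yes, 175.96.5.234 is in 175.96.5.192/26


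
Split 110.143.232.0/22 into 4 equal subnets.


New prefix = 22 + 2 = 24
Each subnet has 256 addresses
  110.143.232.0/24
  110.143.233.0/24
  110.143.234.0/24
  110.143.235.0/24
Subnets: 110.143.232.0/24, 110.143.233.0/24, 110.143.234.0/24, 110.143.235.0/24


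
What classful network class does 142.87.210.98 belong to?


First octet: 142
Binary: 10001110
10xxxxxx -> Class B (128-191)
Class B, default mask 255.255.0.0 (/16)


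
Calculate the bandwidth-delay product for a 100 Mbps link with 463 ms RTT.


BDP = bandwidth * RTT
= 100 Mbps * 463 ms
= 100 * 1e6 * 463 / 1000 bits
= 46300000 bits
= 5787500 bytes
= 5651.8555 KB
BDP = 46300000 bits (5787500 bytes)


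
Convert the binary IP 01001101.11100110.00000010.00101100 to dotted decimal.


01001101 = 77
11100110 = 230
00000010 = 2
00101100 = 44
IP: 77.230.2.44


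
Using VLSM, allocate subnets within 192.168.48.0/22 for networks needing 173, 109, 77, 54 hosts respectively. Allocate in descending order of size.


173 hosts -> /24 (254 usable): 192.168.48.0/24
109 hosts -> /25 (126 usable): 192.168.49.0/25
77 hosts -> /25 (126 usable): 192.168.49.128/25
54 hosts -> /26 (62 usable): 192.168.50.0/26
Allocation: 192.168.48.0/24 (173 hosts, 254 usable); 192.168.49.0/25 (109 hosts, 126 usable); 192.168.49.128/25 (77 hosts, 126 usable); 192.168.50.0/26 (54 hosts, 62 usable)


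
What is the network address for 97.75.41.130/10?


IP:   01100001.01001011.00101001.10000010
Mask: 11111111.11000000.00000000.00000000
AND operation:
Net:  01100001.01000000.00000000.00000000
Network: 97.64.0.0/10


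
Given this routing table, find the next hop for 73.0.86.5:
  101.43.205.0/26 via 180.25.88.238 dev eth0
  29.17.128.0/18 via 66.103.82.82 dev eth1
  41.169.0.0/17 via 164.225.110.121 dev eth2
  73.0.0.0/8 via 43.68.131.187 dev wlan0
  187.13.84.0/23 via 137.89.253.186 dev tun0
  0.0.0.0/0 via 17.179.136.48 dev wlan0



Longest prefix match for 73.0.86.5:
  /26 101.43.205.0: no
  /18 29.17.128.0: no
  /17 41.169.0.0: no
  /8 73.0.0.0: MATCH
  /23 187.13.84.0: no
  /0 0.0.0.0: MATCH
Selected: next-hop 43.68.131.187 via wlan0 (matched /8)


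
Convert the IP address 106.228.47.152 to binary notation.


106 = 01101010
228 = 11100100
47 = 00101111
152 = 10011000
Binary: 01101010.11100100.00101111.10011000


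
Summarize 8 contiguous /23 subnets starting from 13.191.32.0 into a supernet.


Original prefix: /23
Number of subnets: 8 = 2^3
New prefix = 23 - 3 = 20
Supernet: 13.191.32.0/20


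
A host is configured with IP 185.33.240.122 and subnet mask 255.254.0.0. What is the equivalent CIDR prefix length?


Binary: 11111111.11111110.00000000.00000000
Count leading 1s
Prefix: /15


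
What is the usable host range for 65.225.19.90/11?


Network: 65.224.0.0
Broadcast: 65.255.255.255
First usable = network + 1
Last usable = broadcast - 1
Range: 65.224.0.1 to 65.255.255.254


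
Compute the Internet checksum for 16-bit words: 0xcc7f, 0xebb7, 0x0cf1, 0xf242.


Sum all words (with carry folding):
+ 0xcc7f = 0xcc7f
+ 0xebb7 = 0xb837
+ 0x0cf1 = 0xc528
+ 0xf242 = 0xb76b
One's complement: ~0xb76b
Checksum = 0x4894


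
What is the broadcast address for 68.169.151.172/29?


Network: 68.169.151.168/29
Host bits = 3
Set all host bits to 1:
Broadcast: 68.169.151.175


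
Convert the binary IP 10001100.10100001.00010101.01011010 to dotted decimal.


10001100 = 140
10100001 = 161
00010101 = 21
01011010 = 90
IP: 140.161.21.90


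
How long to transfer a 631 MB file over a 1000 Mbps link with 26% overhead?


Effective throughput = 1000 * (1 - 26/100) = 740 Mbps
File size in Mb = 631 * 8 = 5048 Mb
Time = 5048 / 740
Time = 6.8216 seconds


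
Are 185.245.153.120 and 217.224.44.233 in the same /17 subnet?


Mask: 255.255.128.0
185.245.153.120 AND mask = 185.245.128.0
217.224.44.233 AND mask = 217.224.0.0
No, different subnets (185.245.128.0 vs 217.224.0.0)


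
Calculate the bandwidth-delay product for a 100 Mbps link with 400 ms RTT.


BDP = bandwidth * RTT
= 100 Mbps * 400 ms
= 100 * 1e6 * 400 / 1000 bits
= 40000000 bits
= 5000000 bytes
= 4882.8125 KB
BDP = 40000000 bits (5000000 bytes)


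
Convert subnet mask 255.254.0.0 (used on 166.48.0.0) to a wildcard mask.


Subnet mask: 255.254.0.0
Wildcard = 255.255.255.255 - subnet mask
255 - 255 = 0
255 - 254 = 1
255 - 0 = 255
255 - 0 = 255
Wildcard: 0.1.255.255


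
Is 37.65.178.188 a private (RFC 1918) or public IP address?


RFC 1918 private ranges:
  10.0.0.0/8 (10.0.0.0 - 10.255.255.255)
  172.16.0.0/12 (172.16.0.0 - 172.31.255.255)
  192.168.0.0/16 (192.168.0.0 - 192.168.255.255)
Public (not in any RFC 1918 range)


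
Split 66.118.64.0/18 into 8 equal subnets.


New prefix = 18 + 3 = 21
Each subnet has 2048 addresses
  66.118.64.0/21
  66.118.72.0/21
  66.118.80.0/21
  66.118.88.0/21
  66.118.96.0/21
  66.118.104.0/21
  66.118.112.0/21
  66.118.120.0/21
Subnets: 66.118.64.0/21, 66.118.72.0/21, 66.118.80.0/21, 66.118.88.0/21, 66.118.96.0/21, 66.118.104.0/21, 66.118.112.0/21, 66.118.120.0/21


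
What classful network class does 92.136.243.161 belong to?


First octet: 92
Binary: 01011100
0xxxxxxx -> Class A (1-126)
Class A, default mask 255.0.0.0 (/8)


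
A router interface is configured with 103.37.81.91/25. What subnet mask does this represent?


/25 means 25 network bits, 7 host bits
Binary: 11111111111111111111111110000000
Mask: 255.255.255.128


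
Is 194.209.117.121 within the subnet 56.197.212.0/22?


Subnet network: 56.197.212.0
Test IP AND mask: 194.209.116.0
No, 194.209.117.121 is not in 56.197.212.0/22


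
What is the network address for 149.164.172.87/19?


IP:   10010101.10100100.10101100.01010111
Mask: 11111111.11111111.11100000.00000000
AND operation:
Net:  10010101.10100100.10100000.00000000
Network: 149.164.160.0/19


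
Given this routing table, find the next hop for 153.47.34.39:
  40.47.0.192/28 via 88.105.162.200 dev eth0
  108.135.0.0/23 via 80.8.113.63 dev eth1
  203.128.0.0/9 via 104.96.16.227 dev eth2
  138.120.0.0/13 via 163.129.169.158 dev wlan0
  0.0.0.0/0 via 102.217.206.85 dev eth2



Longest prefix match for 153.47.34.39:
  /28 40.47.0.192: no
  /23 108.135.0.0: no
  /9 203.128.0.0: no
  /13 138.120.0.0: no
  /0 0.0.0.0: MATCH
Selected: next-hop 102.217.206.85 via eth2 (matched /0)


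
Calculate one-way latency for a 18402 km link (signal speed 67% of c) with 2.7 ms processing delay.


Speed = 0.67 * 3e5 km/s = 201000 km/s
Propagation delay = 18402 / 201000 = 0.0916 s = 91.5522 ms
Processing delay = 2.7 ms
Total one-way latency = 94.2522 ms


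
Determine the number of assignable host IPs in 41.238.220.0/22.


Host bits = 32 - 22 = 10
Total addresses = 2^10 = 1024
Usable = total - 2 (network and broadcast)
Usable hosts: 1022


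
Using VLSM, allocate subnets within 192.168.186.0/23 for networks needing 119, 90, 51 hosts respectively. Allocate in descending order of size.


119 hosts -> /25 (126 usable): 192.168.186.0/25
90 hosts -> /25 (126 usable): 192.168.186.128/25
51 hosts -> /26 (62 usable): 192.168.187.0/26
Allocation: 192.168.186.0/25 (119 hosts, 126 usable); 192.168.186.128/25 (90 hosts, 126 usable); 192.168.187.0/26 (51 hosts, 62 usable)


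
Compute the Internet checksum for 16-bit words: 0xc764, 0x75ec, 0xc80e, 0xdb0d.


Sum all words (with carry folding):
+ 0xc764 = 0xc764
+ 0x75ec = 0x3d51
+ 0xc80e = 0x0560
+ 0xdb0d = 0xe06d
One's complement: ~0xe06d
Checksum = 0x1f92


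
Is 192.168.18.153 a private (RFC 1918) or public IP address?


RFC 1918 private ranges:
  10.0.0.0/8 (10.0.0.0 - 10.255.255.255)
  172.16.0.0/12 (172.16.0.0 - 172.31.255.255)
  192.168.0.0/16 (192.168.0.0 - 192.168.255.255)
Private (in 192.168.0.0/16)


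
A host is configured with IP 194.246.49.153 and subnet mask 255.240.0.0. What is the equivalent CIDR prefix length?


Binary: 11111111.11110000.00000000.00000000
Count leading 1s
Prefix: /12


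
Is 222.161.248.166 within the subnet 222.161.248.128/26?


Subnet network: 222.161.248.128
Test IP AND mask: 222.161.248.128
Yes, 222.161.248.166 is in 222.161.248.128/26


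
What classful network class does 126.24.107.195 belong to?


First octet: 126
Binary: 01111110
0xxxxxxx -> Class A (1-126)
Class A, default mask 255.0.0.0 (/8)


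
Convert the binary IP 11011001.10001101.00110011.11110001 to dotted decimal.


11011001 = 217
10001101 = 141
00110011 = 51
11110001 = 241
IP: 217.141.51.241


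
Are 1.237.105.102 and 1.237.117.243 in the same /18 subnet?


Mask: 255.255.192.0
1.237.105.102 AND mask = 1.237.64.0
1.237.117.243 AND mask = 1.237.64.0
Yes, same subnet (1.237.64.0)


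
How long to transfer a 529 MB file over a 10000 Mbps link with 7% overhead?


Effective throughput = 10000 * (1 - 7/100) = 9300 Mbps
File size in Mb = 529 * 8 = 4232 Mb
Time = 4232 / 9300
Time = 0.4551 seconds


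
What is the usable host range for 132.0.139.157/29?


Network: 132.0.139.152
Broadcast: 132.0.139.159
First usable = network + 1
Last usable = broadcast - 1
Range: 132.0.139.153 to 132.0.139.158


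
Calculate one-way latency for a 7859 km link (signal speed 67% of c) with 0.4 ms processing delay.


Speed = 0.67 * 3e5 km/s = 201000 km/s
Propagation delay = 7859 / 201000 = 0.0391 s = 39.0995 ms
Processing delay = 0.4 ms
Total one-way latency = 39.4995 ms


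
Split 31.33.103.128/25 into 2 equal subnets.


New prefix = 25 + 1 = 26
Each subnet has 64 addresses
  31.33.103.128/26
  31.33.103.192/26
Subnets: 31.33.103.128/26, 31.33.103.192/26


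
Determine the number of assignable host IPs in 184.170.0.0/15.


Host bits = 32 - 15 = 17
Total addresses = 2^17 = 131072
Usable = total - 2 (network and broadcast)
Usable hosts: 131070
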